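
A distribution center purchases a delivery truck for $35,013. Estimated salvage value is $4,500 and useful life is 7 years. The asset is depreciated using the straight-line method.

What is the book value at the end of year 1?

$30,654

Depreciable base = $35,013 − $4,500 = $30,513.
Annual expense = $30,513 / 7 = $4,359.
End of year 1: book value $30,654.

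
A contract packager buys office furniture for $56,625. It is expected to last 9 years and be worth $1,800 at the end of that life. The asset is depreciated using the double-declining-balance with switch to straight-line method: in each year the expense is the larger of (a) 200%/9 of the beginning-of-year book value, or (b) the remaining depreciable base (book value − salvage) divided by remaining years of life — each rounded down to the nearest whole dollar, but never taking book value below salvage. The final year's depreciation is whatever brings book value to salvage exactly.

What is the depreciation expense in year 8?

$3,579

Depreciable base = $56,625 − $1,800 = $54,825.
Year 1: DB = ⌊$56,625 × 200%/9⌋ = $12,583; SL = ⌊$54,825/9⌋ = $6,091 → take DB $12,583. Book value $44,042.
Year 2: DB = ⌊$44,042 × 200%/9⌋ = $9,787; SL = ⌊$42,242/8⌋ = $5,280 → take DB $9,787. Book value $34,255.
Year 3: DB = ⌊$34,255 × 200%/9⌋ = $7,612; SL = ⌊$32,455/7⌋ = $4,636 → take DB $7,612. Book value $26,643.
Year 4: DB = ⌊$26,643 × 200%/9⌋ = $5,920; SL = ⌊$24,843/6⌋ = $4,140 → take DB $5,920. Book value $20,723.
Year 5: DB = ⌊$20,723 × 200%/9⌋ = $4,605; SL = ⌊$18,923/5⌋ = $3,784 → take DB $4,605. Book value $16,118.
Year 6: DB = ⌊$16,118 × 200%/9⌋ = $3,581; SL = ⌊$14,318/4⌋ = $3,579 → take DB $3,581. Book value $12,537.
Year 7: DB = ⌊$12,537 × 200%/9⌋ = $2,786; SL = ⌊$10,737/3⌋ = $3,579 → take SL $3,579. Book value $8,958.
Year 8: DB = ⌊$8,958 × 200%/9⌋ = $1,990; SL = ⌊$7,158/2⌋ = $3,579 → take SL $3,579. Book value $5,379.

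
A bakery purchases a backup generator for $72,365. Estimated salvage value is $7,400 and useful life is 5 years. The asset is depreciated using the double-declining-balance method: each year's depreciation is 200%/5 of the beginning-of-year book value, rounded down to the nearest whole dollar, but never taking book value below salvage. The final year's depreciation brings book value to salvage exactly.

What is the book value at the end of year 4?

Depreciable base = $72,365 − $7,400 = $64,965.
Year 1: ⌊$72,365 × 200%/5⌋ = $28,946. Book value $43,419.
Year 2: ⌊$43,419 × 200%/5⌋ = $17,367. Book value $26,052.
Year 3: ⌊$26,052 × 200%/5⌋ = $10,420. Book value $15,632.
Year 4: ⌊$15,632 × 200%/5⌋ = $6,252. Book value $9,380.

$9,380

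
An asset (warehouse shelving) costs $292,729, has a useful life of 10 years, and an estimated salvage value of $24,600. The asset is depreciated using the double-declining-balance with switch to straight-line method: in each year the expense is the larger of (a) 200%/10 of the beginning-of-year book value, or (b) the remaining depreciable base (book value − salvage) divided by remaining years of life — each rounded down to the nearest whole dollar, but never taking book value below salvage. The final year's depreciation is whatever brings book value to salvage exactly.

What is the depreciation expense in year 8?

Depreciable base = $292,729 − $24,600 = $268,129.
Year 1: DB = ⌊$292,729 × 200%/10⌋ = $58,545; SL = ⌊$268,129/10⌋ = $26,812 → take DB $58,545. Book value $234,184.
Year 2: DB = ⌊$234,184 × 200%/10⌋ = $46,836; SL = ⌊$209,584/9⌋ = $23,287 → take DB $46,836. Book value $187,348.
Year 3: DB = ⌊$187,348 × 200%/10⌋ = $37,469; SL = ⌊$162,748/8⌋ = $20,343 → take DB $37,469. Book value $149,879.
Year 4: DB = ⌊$149,879 × 200%/10⌋ = $29,975; SL = ⌊$125,279/7⌋ = $17,897 → take DB $29,975. Book value $119,904.
Year 5: DB = ⌊$119,904 × 200%/10⌋ = $23,980; SL = ⌊$95,304/6⌋ = $15,884 → take DB $23,980. Book value $95,924.
Year 6: DB = ⌊$95,924 × 200%/10⌋ = $19,184; SL = ⌊$71,324/5⌋ = $14,264 → take DB $19,184. Book value $76,740.
Year 7: DB = ⌊$76,740 × 200%/10⌋ = $15,348; SL = ⌊$52,140/4⌋ = $13,035 → take DB $15,348. Book value $61,392.
Year 8: DB = ⌊$61,392 × 200%/10⌋ = $12,278; SL = ⌊$36,792/3⌋ = $12,264 → take DB $12,278. Book value $49,114.

$12,278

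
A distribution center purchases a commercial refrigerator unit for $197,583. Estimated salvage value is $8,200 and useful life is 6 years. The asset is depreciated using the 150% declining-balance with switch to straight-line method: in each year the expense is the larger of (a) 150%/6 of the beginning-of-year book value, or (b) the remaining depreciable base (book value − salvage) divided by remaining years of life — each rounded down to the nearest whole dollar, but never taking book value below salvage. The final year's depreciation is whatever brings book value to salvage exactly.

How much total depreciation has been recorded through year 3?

$114,227

Depreciable base = $197,583 − $8,200 = $189,383.
Year 1: DB = ⌊$197,583 × 150%/6⌋ = $49,395; SL = ⌊$189,383/6⌋ = $31,563 → take DB $49,395. Book value $148,188.
Year 2: DB = ⌊$148,188 × 150%/6⌋ = $37,047; SL = ⌊$139,988/5⌋ = $27,997 → take DB $37,047. Book value $111,141.
Year 3: DB = ⌊$111,141 × 150%/6⌋ = $27,785; SL = ⌊$102,941/4⌋ = $25,735 → take DB $27,785. Book value $83,356.
Accumulated through year 3 = $197,583 − $83,356 = $114,227.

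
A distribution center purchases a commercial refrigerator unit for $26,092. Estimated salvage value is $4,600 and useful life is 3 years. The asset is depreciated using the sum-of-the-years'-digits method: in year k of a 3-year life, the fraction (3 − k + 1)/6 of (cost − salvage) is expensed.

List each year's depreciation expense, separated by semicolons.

$10,746; $7,164; $3,582

Depreciable base = $26,092 − $4,600 = $21,492.
Sum of the years' digits = 3+2+1 = 6.
Year 1: $21,492 × 3/6 = $10,746. Book value $15,346.
Year 2: $21,492 × 2/6 = $7,164. Book value $8,182.
Year 3: $21,492 × 1/6 = $3,582. Book value $4,600.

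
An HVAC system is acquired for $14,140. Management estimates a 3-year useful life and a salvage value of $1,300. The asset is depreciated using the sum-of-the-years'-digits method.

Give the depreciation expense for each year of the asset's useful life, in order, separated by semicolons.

Depreciable base = $14,140 − $1,300 = $12,840.
Sum of the years' digits = 3+2+1 = 6.
Year 1: $12,840 × 3/6 = $6,420. Book value $7,720.
Year 2: $12,840 × 2/6 = $4,280. Book value $3,440.
Year 3: $12,840 × 1/6 = $2,140. Book value $1,300.

$6,420; $4,280; $2,140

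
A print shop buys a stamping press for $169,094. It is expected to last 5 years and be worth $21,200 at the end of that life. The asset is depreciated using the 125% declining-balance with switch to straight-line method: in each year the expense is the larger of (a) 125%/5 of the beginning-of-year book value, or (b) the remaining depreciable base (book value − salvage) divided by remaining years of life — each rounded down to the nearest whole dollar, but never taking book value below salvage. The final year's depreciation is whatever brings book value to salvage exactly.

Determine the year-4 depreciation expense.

Depreciable base = $169,094 − $21,200 = $147,894.
Year 1: DB = ⌊$169,094 × 125%/5⌋ = $42,273; SL = ⌊$147,894/5⌋ = $29,578 → take DB $42,273. Book value $126,821.
Year 2: DB = ⌊$126,821 × 125%/5⌋ = $31,705; SL = ⌊$105,621/4⌋ = $26,405 → take DB $31,705. Book value $95,116.
Year 3: DB = ⌊$95,116 × 125%/5⌋ = $23,779; SL = ⌊$73,916/3⌋ = $24,638 → take SL $24,638. Book value $70,478.
Year 4: DB = ⌊$70,478 × 125%/5⌋ = $17,619; SL = ⌊$49,278/2⌋ = $24,639 → take SL $24,639. Book value $45,839.

$24,639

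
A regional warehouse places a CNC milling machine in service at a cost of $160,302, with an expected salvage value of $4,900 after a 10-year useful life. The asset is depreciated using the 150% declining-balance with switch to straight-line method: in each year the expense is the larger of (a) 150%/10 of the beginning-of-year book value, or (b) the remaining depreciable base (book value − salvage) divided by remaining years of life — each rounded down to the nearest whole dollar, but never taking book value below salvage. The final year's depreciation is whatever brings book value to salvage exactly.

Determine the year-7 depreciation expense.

Depreciable base = $160,302 − $4,900 = $155,402.
Year 1: DB = ⌊$160,302 × 150%/10⌋ = $24,045; SL = ⌊$155,402/10⌋ = $15,540 → take DB $24,045. Book value $136,257.
Year 2: DB = ⌊$136,257 × 150%/10⌋ = $20,438; SL = ⌊$131,357/9⌋ = $14,595 → take DB $20,438. Book value $115,819.
Year 3: DB = ⌊$115,819 × 150%/10⌋ = $17,372; SL = ⌊$110,919/8⌋ = $13,864 → take DB $17,372. Book value $98,447.
Year 4: DB = ⌊$98,447 × 150%/10⌋ = $14,767; SL = ⌊$93,547/7⌋ = $13,363 → take DB $14,767. Book value $83,680.
Year 5: DB = ⌊$83,680 × 150%/10⌋ = $12,552; SL = ⌊$78,780/6⌋ = $13,130 → take SL $13,130. Book value $70,550.
Year 6: DB = ⌊$70,550 × 150%/10⌋ = $10,582; SL = ⌊$65,650/5⌋ = $13,130 → take SL $13,130. Book value $57,420.
Year 7: DB = ⌊$57,420 × 150%/10⌋ = $8,613; SL = ⌊$52,520/4⌋ = $13,130 → take SL $13,130. Book value $44,290.

$13,130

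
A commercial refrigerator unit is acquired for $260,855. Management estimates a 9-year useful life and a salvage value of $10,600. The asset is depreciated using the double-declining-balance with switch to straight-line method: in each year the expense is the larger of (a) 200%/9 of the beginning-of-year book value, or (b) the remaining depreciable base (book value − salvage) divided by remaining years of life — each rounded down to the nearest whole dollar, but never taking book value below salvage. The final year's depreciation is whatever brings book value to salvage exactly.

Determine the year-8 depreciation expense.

Depreciable base = $260,855 − $10,600 = $250,255.
Year 1: DB = ⌊$260,855 × 200%/9⌋ = $57,967; SL = ⌊$250,255/9⌋ = $27,806 → take DB $57,967. Book value $202,888.
Year 2: DB = ⌊$202,888 × 200%/9⌋ = $45,086; SL = ⌊$192,288/8⌋ = $24,036 → take DB $45,086. Book value $157,802.
Year 3: DB = ⌊$157,802 × 200%/9⌋ = $35,067; SL = ⌊$147,202/7⌋ = $21,028 → take DB $35,067. Book value $122,735.
Year 4: DB = ⌊$122,735 × 200%/9⌋ = $27,274; SL = ⌊$112,135/6⌋ = $18,689 → take DB $27,274. Book value $95,461.
Year 5: DB = ⌊$95,461 × 200%/9⌋ = $21,213; SL = ⌊$84,861/5⌋ = $16,972 → take DB $21,213. Book value $74,248.
Year 6: DB = ⌊$74,248 × 200%/9⌋ = $16,499; SL = ⌊$63,648/4⌋ = $15,912 → take DB $16,499. Book value $57,749.
Year 7: DB = ⌊$57,749 × 200%/9⌋ = $12,833; SL = ⌊$47,149/3⌋ = $15,716 → take SL $15,716. Book value $42,033.
Year 8: DB = ⌊$42,033 × 200%/9⌋ = $9,340; SL = ⌊$31,433/2⌋ = $15,716 → take SL $15,716. Book value $26,317.

$15,716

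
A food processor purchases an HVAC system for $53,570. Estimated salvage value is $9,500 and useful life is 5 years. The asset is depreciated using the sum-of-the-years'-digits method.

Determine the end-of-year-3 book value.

$18,314

Depreciable base = $53,570 − $9,500 = $44,070.
Sum of the years' digits = 5+4+3+2+1 = 15.
Year 1: $44,070 × 5/15 = $14,690. Book value $38,880.
Year 2: $44,070 × 4/15 = $11,752. Book value $27,128.
Year 3: $44,070 × 3/15 = $8,814. Book value $18,314.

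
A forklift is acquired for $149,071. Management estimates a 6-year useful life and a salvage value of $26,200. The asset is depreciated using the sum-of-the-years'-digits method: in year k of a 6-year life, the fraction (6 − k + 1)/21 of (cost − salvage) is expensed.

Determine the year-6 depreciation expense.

Depreciable base = $149,071 − $26,200 = $122,871.
Sum of the years' digits = 6+5+4+3+2+1 = 21.
Year 1: $122,871 × 6/21 = $35,106. Book value $113,965.
Year 2: $122,871 × 5/21 = $29,255. Book value $84,710.
Year 3: $122,871 × 4/21 = $23,404. Book value $61,306.
Year 4: $122,871 × 3/21 = $17,553. Book value $43,753.
Year 5: $122,871 × 2/21 = $11,702. Book value $32,051.
Year 6: $122,871 × 1/21 = $5,851. Book value $26,200.

$5,851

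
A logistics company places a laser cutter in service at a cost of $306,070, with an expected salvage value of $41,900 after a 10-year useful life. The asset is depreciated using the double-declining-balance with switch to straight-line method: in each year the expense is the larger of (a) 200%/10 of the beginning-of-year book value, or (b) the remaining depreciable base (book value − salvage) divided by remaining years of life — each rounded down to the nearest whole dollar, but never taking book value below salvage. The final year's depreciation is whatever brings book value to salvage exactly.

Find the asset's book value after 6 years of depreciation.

$80,236

Depreciable base = $306,070 − $41,900 = $264,170.
Year 1: DB = ⌊$306,070 × 200%/10⌋ = $61,214; SL = ⌊$264,170/10⌋ = $26,417 → take DB $61,214. Book value $244,856.
Year 2: DB = ⌊$244,856 × 200%/10⌋ = $48,971; SL = ⌊$202,956/9⌋ = $22,550 → take DB $48,971. Book value $195,885.
Year 3: DB = ⌊$195,885 × 200%/10⌋ = $39,177; SL = ⌊$153,985/8⌋ = $19,248 → take DB $39,177. Book value $156,708.
Year 4: DB = ⌊$156,708 × 200%/10⌋ = $31,341; SL = ⌊$114,808/7⌋ = $16,401 → take DB $31,341. Book value $125,367.
Year 5: DB = ⌊$125,367 × 200%/10⌋ = $25,073; SL = ⌊$83,467/6⌋ = $13,911 → take DB $25,073. Book value $100,294.
Year 6: DB = ⌊$100,294 × 200%/10⌋ = $20,058; SL = ⌊$58,394/5⌋ = $11,678 → take DB $20,058. Book value $80,236.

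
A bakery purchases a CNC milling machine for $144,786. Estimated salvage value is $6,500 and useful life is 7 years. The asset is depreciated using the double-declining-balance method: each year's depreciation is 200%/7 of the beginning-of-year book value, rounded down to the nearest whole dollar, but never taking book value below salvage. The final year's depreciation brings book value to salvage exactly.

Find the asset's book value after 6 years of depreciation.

$19,230

Depreciable base = $144,786 − $6,500 = $138,286.
Year 1: ⌊$144,786 × 200%/7⌋ = $41,367. Book value $103,419.
Year 2: ⌊$103,419 × 200%/7⌋ = $29,548. Book value $73,871.
Year 3: ⌊$73,871 × 200%/7⌋ = $21,106. Book value $52,765.
Year 4: ⌊$52,765 × 200%/7⌋ = $15,075. Book value $37,690.
Year 5: ⌊$37,690 × 200%/7⌋ = $10,768. Book value $26,922.
Year 6: ⌊$26,922 × 200%/7⌋ = $7,692. Book value $19,230.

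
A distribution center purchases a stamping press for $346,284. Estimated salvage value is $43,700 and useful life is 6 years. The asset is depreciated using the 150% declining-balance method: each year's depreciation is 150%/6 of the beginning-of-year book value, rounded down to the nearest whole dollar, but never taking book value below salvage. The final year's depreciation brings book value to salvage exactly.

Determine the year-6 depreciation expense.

Depreciable base = $346,284 − $43,700 = $302,584.
Year 1: ⌊$346,284 × 150%/6⌋ = $86,571. Book value $259,713.
Year 2: ⌊$259,713 × 150%/6⌋ = $64,928. Book value $194,785.
Year 3: ⌊$194,785 × 150%/6⌋ = $48,696. Book value $146,089.
Year 4: ⌊$146,089 × 150%/6⌋ = $36,522. Book value $109,567.
Year 5: ⌊$109,567 × 150%/6⌋ = $27,391. Book value $82,176.
Year 6 (final): $82,176 − $43,700 = $38,476. Book value $43,700.

$38,476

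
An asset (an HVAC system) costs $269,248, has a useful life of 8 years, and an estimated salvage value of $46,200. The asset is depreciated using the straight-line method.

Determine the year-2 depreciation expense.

$27,881

Depreciable base = $269,248 − $46,200 = $223,048.
Annual expense = $223,048 / 8 = $27,881.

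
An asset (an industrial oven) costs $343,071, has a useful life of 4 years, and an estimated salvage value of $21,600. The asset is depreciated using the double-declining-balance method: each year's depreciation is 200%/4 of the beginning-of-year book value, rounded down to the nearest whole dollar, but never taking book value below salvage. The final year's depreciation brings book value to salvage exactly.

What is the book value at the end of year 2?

Depreciable base = $343,071 − $21,600 = $321,471.
Year 1: ⌊$343,071 × 200%/4⌋ = $171,535. Book value $171,536.
Year 2: ⌊$171,536 × 200%/4⌋ = $85,768. Book value $85,768.

$85,768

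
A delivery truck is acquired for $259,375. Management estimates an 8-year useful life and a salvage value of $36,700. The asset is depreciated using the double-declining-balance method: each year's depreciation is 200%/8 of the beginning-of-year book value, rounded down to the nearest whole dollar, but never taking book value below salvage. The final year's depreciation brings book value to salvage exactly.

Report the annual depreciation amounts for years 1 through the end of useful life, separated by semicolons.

Depreciable base = $259,375 − $36,700 = $222,675.
Year 1: ⌊$259,375 × 200%/8⌋ = $64,843. Book value $194,532.
Year 2: ⌊$194,532 × 200%/8⌋ = $48,633. Book value $145,899.
Year 3: ⌊$145,899 × 200%/8⌋ = $36,474. Book value $109,425.
Year 4: ⌊$109,425 × 200%/8⌋ = $27,356. Book value $82,069.
Year 5: ⌊$82,069 × 200%/8⌋ = $20,517. Book value $61,552.
Year 6: ⌊$61,552 × 200%/8⌋ = $15,388. Book value $46,164.
Year 7: ⌊$46,164 × 200%/8⌋ = $11,541, capped at $9,464. Book value $36,700.
Year 8 (final): $36,700 − $36,700 = $0. Book value $36,700.

$64,843; $48,633; $36,474; $27,356; $20,517; $15,388; $9,464; $0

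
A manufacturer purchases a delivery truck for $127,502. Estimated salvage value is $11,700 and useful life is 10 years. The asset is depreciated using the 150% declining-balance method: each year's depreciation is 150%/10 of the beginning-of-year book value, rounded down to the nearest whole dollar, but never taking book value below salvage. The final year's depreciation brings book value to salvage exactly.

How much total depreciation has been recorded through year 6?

Depreciable base = $127,502 − $11,700 = $115,802.
Year 1: ⌊$127,502 × 150%/10⌋ = $19,125. Book value $108,377.
Year 2: ⌊$108,377 × 150%/10⌋ = $16,256. Book value $92,121.
Year 3: ⌊$92,121 × 150%/10⌋ = $13,818. Book value $78,303.
Year 4: ⌊$78,303 × 150%/10⌋ = $11,745. Book value $66,558.
Year 5: ⌊$66,558 × 150%/10⌋ = $9,983. Book value $56,575.
Year 6: ⌊$56,575 × 150%/10⌋ = $8,486. Book value $48,089.
Accumulated through year 6 = $127,502 − $48,089 = $79,413.

$79,413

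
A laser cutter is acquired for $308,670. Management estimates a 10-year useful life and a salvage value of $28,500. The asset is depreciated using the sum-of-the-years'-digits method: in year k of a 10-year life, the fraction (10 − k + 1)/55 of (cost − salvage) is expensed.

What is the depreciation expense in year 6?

Depreciable base = $308,670 − $28,500 = $280,170.
Sum of the years' digits = 10+9+8+7+6+5+4+3+2+1 = 55.
Year 1: $280,170 × 10/55 = $50,940. Book value $257,730.
Year 2: $280,170 × 9/55 = $45,846. Book value $211,884.
Year 3: $280,170 × 8/55 = $40,752. Book value $171,132.
Year 4: $280,170 × 7/55 = $35,658. Book value $135,474.
Year 5: $280,170 × 6/55 = $30,564. Book value $104,910.
Year 6: $280,170 × 5/55 = $25,470. Book value $79,440.

$25,470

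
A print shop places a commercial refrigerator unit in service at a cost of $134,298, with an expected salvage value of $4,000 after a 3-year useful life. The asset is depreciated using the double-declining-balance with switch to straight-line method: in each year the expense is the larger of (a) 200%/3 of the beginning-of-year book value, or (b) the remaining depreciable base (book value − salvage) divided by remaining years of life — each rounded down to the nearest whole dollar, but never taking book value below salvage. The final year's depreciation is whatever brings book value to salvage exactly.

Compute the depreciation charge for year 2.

$29,844

Depreciable base = $134,298 − $4,000 = $130,298.
Year 1: DB = ⌊$134,298 × 200%/3⌋ = $89,532; SL = ⌊$130,298/3⌋ = $43,432 → take DB $89,532. Book value $44,766.
Year 2: DB = ⌊$44,766 × 200%/3⌋ = $29,844; SL = ⌊$40,766/2⌋ = $20,383 → take DB $29,844. Book value $14,922.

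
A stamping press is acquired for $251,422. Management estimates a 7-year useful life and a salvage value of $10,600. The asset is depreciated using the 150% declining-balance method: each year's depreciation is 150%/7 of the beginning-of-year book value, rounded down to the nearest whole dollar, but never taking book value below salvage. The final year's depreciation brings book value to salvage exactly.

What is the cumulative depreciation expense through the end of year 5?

$176,133

Depreciable base = $251,422 − $10,600 = $240,822.
Year 1: ⌊$251,422 × 150%/7⌋ = $53,876. Book value $197,546.
Year 2: ⌊$197,546 × 150%/7⌋ = $42,331. Book value $155,215.
Year 3: ⌊$155,215 × 150%/7⌋ = $33,260. Book value $121,955.
Year 4: ⌊$121,955 × 150%/7⌋ = $26,133. Book value $95,822.
Year 5: ⌊$95,822 × 150%/7⌋ = $20,533. Book value $75,289.
Accumulated through year 5 = $251,422 − $75,289 = $176,133.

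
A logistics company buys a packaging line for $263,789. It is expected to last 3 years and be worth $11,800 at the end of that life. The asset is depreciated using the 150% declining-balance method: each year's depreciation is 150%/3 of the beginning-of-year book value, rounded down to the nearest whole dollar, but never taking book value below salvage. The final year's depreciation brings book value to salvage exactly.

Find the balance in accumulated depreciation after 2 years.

Depreciable base = $263,789 − $11,800 = $251,989.
Year 1: ⌊$263,789 × 150%/3⌋ = $131,894. Book value $131,895.
Year 2: ⌊$131,895 × 150%/3⌋ = $65,947. Book value $65,948.
Accumulated through year 2 = $263,789 − $65,948 = $197,841.

$197,841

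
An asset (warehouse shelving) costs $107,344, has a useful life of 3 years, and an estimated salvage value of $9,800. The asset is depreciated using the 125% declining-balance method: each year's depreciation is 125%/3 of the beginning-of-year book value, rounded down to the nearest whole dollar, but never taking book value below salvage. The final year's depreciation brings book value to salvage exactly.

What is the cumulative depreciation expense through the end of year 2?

$70,816

Depreciable base = $107,344 − $9,800 = $97,544.
Year 1: ⌊$107,344 × 125%/3⌋ = $44,726. Book value $62,618.
Year 2: ⌊$62,618 × 125%/3⌋ = $26,090. Book value $36,528.
Accumulated through year 2 = $107,344 − $36,528 = $70,816.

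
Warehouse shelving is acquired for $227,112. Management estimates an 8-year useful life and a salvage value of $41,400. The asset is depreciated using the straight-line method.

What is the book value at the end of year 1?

Depreciable base = $227,112 − $41,400 = $185,712.
Annual expense = $185,712 / 8 = $23,214.
End of year 1: book value $203,898.

$203,898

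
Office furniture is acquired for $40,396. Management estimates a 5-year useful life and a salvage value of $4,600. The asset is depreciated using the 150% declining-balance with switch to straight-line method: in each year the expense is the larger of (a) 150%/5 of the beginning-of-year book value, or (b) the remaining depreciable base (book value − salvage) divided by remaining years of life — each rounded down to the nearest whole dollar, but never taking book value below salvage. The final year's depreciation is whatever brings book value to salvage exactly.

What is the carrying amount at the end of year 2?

Depreciable base = $40,396 − $4,600 = $35,796.
Year 1: DB = ⌊$40,396 × 150%/5⌋ = $12,118; SL = ⌊$35,796/5⌋ = $7,159 → take DB $12,118. Book value $28,278.
Year 2: DB = ⌊$28,278 × 150%/5⌋ = $8,483; SL = ⌊$23,678/4⌋ = $5,919 → take DB $8,483. Book value $19,795.

$19,795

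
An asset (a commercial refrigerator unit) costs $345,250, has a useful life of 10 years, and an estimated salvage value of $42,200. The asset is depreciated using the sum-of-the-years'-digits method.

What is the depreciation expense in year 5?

$33,060

Depreciable base = $345,250 − $42,200 = $303,050.
Sum of the years' digits = 10+9+8+7+6+5+4+3+2+1 = 55.
Year 1: $303,050 × 10/55 = $55,100. Book value $290,150.
Year 2: $303,050 × 9/55 = $49,590. Book value $240,560.
Year 3: $303,050 × 8/55 = $44,080. Book value $196,480.
Year 4: $303,050 × 7/55 = $38,570. Book value $157,910.
Year 5: $303,050 × 6/55 = $33,060. Book value $124,850.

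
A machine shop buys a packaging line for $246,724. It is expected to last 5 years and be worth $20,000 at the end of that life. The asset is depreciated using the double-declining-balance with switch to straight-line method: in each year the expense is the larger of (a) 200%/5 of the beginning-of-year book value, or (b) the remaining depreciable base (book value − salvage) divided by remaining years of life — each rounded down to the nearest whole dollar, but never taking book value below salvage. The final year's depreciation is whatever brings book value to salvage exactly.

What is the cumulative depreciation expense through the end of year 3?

Depreciable base = $246,724 − $20,000 = $226,724.
Year 1: DB = ⌊$246,724 × 200%/5⌋ = $98,689; SL = ⌊$226,724/5⌋ = $45,344 → take DB $98,689. Book value $148,035.
Year 2: DB = ⌊$148,035 × 200%/5⌋ = $59,214; SL = ⌊$128,035/4⌋ = $32,008 → take DB $59,214. Book value $88,821.
Year 3: DB = ⌊$88,821 × 200%/5⌋ = $35,528; SL = ⌊$68,821/3⌋ = $22,940 → take DB $35,528. Book value $53,293.
Accumulated through year 3 = $246,724 − $53,293 = $193,431.

$193,431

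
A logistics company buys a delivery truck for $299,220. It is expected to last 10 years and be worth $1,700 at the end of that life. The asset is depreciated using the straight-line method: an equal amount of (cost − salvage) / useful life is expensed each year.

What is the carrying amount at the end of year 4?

Depreciable base = $299,220 − $1,700 = $297,520.
Annual expense = $297,520 / 10 = $29,752.
End of year 1: book value $269,468.
End of year 2: book value $239,716.
End of year 3: book value $209,964.
End of year 4: book value $180,212.

$180,212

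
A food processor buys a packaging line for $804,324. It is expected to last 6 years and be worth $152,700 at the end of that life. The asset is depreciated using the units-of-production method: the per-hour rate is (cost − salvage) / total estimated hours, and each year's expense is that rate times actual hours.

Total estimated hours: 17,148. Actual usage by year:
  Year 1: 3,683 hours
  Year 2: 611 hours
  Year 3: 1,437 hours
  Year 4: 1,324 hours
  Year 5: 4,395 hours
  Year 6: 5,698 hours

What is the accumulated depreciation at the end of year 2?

Depreciable base = $804,324 − $152,700 = $651,624.
Rate = $651,624 / 17,148 hours = $38 per hour.
Year 1: 3,683 × $38 = $139,954. Book value $664,370.
Year 2: 611 × $38 = $23,218. Book value $641,152.
Accumulated through year 2 = $804,324 − $641,152 = $163,172.

$163,172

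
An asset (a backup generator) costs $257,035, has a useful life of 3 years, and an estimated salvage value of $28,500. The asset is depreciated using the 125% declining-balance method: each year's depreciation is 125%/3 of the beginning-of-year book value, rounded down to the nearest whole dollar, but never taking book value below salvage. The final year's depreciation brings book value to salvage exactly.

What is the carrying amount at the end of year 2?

$87,464

Depreciable base = $257,035 − $28,500 = $228,535.
Year 1: ⌊$257,035 × 125%/3⌋ = $107,097. Book value $149,938.
Year 2: ⌊$149,938 × 125%/3⌋ = $62,474. Book value $87,464.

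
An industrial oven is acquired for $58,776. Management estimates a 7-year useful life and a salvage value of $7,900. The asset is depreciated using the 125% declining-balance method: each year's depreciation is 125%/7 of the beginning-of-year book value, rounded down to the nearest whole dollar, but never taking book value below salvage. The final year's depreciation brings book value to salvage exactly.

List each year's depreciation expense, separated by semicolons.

$10,495; $8,621; $7,082; $5,817; $4,778; $3,925; $10,158

Depreciable base = $58,776 − $7,900 = $50,876.
Year 1: ⌊$58,776 × 125%/7⌋ = $10,495. Book value $48,281.
Year 2: ⌊$48,281 × 125%/7⌋ = $8,621. Book value $39,660.
Year 3: ⌊$39,660 × 125%/7⌋ = $7,082. Book value $32,578.
Year 4: ⌊$32,578 × 125%/7⌋ = $5,817. Book value $26,761.
Year 5: ⌊$26,761 × 125%/7⌋ = $4,778. Book value $21,983.
Year 6: ⌊$21,983 × 125%/7⌋ = $3,925. Book value $18,058.
Year 7 (final): $18,058 − $7,900 = $10,158. Book value $7,900.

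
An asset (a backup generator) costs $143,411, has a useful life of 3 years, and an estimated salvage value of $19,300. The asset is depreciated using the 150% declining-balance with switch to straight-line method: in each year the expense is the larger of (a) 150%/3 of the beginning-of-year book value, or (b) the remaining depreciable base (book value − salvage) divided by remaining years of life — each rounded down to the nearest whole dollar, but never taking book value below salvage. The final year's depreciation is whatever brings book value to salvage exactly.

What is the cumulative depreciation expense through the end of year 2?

$107,558

Depreciable base = $143,411 − $19,300 = $124,111.
Year 1: DB = ⌊$143,411 × 150%/3⌋ = $71,705; SL = ⌊$124,111/3⌋ = $41,370 → take DB $71,705. Book value $71,706.
Year 2: DB = ⌊$71,706 × 150%/3⌋ = $35,853; SL = ⌊$52,406/2⌋ = $26,203 → take DB $35,853. Book value $35,853.
Accumulated through year 2 = $143,411 − $35,853 = $107,558.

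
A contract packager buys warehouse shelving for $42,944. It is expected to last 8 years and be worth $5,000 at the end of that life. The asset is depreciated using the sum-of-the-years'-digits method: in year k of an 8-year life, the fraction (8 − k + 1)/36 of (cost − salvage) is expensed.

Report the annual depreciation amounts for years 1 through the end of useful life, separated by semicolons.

$8,432; $7,378; $6,324; $5,270; $4,216; $3,162; $2,108; $1,054

Depreciable base = $42,944 − $5,000 = $37,944.
Sum of the years' digits = 8+7+6+5+4+3+2+1 = 36.
Year 1: $37,944 × 8/36 = $8,432. Book value $34,512.
Year 2: $37,944 × 7/36 = $7,378. Book value $27,134.
Year 3: $37,944 × 6/36 = $6,324. Book value $20,810.
Year 4: $37,944 × 5/36 = $5,270. Book value $15,540.
Year 5: $37,944 × 4/36 = $4,216. Book value $11,324.
Year 6: $37,944 × 3/36 = $3,162. Book value $8,162.
Year 7: $37,944 × 2/36 = $2,108. Book value $6,054.
Year 8: $37,944 × 1/36 = $1,054. Book value $5,000.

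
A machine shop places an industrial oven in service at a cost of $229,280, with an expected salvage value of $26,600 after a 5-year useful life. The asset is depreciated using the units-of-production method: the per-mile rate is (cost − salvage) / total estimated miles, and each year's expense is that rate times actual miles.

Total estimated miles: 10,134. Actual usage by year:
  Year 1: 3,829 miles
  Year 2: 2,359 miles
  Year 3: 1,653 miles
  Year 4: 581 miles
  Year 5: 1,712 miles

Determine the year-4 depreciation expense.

$11,620

Depreciable base = $229,280 − $26,600 = $202,680.
Rate = $202,680 / 10,134 miles = $20 per mile.
Year 1: 3,829 × $20 = $76,580. Book value $152,700.
Year 2: 2,359 × $20 = $47,180. Book value $105,520.
Year 3: 1,653 × $20 = $33,060. Book value $72,460.
Year 4: 581 × $20 = $11,620. Book value $60,840.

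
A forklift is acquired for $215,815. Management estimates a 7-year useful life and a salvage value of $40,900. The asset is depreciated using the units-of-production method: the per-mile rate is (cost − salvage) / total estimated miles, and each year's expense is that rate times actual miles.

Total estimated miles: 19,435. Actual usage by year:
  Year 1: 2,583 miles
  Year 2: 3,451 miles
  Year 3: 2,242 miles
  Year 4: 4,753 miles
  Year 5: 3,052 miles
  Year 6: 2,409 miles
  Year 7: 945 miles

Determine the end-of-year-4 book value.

Depreciable base = $215,815 − $40,900 = $174,915.
Rate = $174,915 / 19,435 miles = $9 per mile.
Year 1: 2,583 × $9 = $23,247. Book value $192,568.
Year 2: 3,451 × $9 = $31,059. Book value $161,509.
Year 3: 2,242 × $9 = $20,178. Book value $141,331.
Year 4: 4,753 × $9 = $42,777. Book value $98,554.

$98,554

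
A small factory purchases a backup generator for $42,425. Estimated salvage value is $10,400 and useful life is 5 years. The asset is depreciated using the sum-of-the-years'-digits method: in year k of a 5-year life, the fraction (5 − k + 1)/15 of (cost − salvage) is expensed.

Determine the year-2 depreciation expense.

Depreciable base = $42,425 − $10,400 = $32,025.
Sum of the years' digits = 5+4+3+2+1 = 15.
Year 1: $32,025 × 5/15 = $10,675. Book value $31,750.
Year 2: $32,025 × 4/15 = $8,540. Book value $23,210.

$8,540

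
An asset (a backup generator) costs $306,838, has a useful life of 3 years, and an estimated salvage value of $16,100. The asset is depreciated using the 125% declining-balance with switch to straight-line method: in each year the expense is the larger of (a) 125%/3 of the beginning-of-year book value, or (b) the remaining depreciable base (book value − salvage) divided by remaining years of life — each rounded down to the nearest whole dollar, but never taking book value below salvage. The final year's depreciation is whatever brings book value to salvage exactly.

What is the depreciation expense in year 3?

Depreciable base = $306,838 − $16,100 = $290,738.
Year 1: DB = ⌊$306,838 × 125%/3⌋ = $127,849; SL = ⌊$290,738/3⌋ = $96,912 → take DB $127,849. Book value $178,989.
Year 2: DB = ⌊$178,989 × 125%/3⌋ = $74,578; SL = ⌊$162,889/2⌋ = $81,444 → take SL $81,444. Book value $97,545.
Year 3 (final): $97,545 − $16,100 = $81,445. Book value $16,100.

$81,445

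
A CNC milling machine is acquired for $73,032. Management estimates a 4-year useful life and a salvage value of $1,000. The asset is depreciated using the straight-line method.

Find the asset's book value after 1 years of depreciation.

Depreciable base = $73,032 − $1,000 = $72,032.
Annual expense = $72,032 / 4 = $18,008.
End of year 1: book value $55,024.

$55,024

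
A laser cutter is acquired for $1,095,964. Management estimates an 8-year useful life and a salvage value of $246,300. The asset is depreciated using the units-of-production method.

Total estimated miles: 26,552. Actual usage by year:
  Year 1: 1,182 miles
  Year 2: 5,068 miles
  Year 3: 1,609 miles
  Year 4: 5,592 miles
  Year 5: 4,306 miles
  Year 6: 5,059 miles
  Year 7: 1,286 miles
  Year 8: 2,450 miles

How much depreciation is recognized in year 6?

Depreciable base = $1,095,964 − $246,300 = $849,664.
Rate = $849,664 / 26,552 miles = $32 per mile.
Year 1: 1,182 × $32 = $37,824. Book value $1,058,140.
Year 2: 5,068 × $32 = $162,176. Book value $895,964.
Year 3: 1,609 × $32 = $51,488. Book value $844,476.
Year 4: 5,592 × $32 = $178,944. Book value $665,532.
Year 5: 4,306 × $32 = $137,792. Book value $527,740.
Year 6: 5,059 × $32 = $161,888. Book value $365,852.

$161,888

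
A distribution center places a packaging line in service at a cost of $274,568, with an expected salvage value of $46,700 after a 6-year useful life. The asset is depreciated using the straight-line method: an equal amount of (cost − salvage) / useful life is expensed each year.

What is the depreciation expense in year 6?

Depreciable base = $274,568 − $46,700 = $227,868.
Annual expense = $227,868 / 6 = $37,978.

$37,978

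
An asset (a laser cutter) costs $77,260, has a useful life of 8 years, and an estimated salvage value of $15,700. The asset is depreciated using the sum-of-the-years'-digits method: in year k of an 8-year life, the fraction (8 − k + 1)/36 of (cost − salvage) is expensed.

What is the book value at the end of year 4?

Depreciable base = $77,260 − $15,700 = $61,560.
Sum of the years' digits = 8+7+6+5+4+3+2+1 = 36.
Year 1: $61,560 × 8/36 = $13,680. Book value $63,580.
Year 2: $61,560 × 7/36 = $11,970. Book value $51,610.
Year 3: $61,560 × 6/36 = $10,260. Book value $41,350.
Year 4: $61,560 × 5/36 = $8,550. Book value $32,800.

$32,800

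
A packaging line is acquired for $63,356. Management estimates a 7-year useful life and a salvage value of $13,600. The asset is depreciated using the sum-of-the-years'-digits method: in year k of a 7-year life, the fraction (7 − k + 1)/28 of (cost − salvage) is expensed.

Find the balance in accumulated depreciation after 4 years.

$39,094

Depreciable base = $63,356 − $13,600 = $49,756.
Sum of the years' digits = 7+6+5+4+3+2+1 = 28.
Year 1: $49,756 × 7/28 = $12,439. Book value $50,917.
Year 2: $49,756 × 6/28 = $10,662. Book value $40,255.
Year 3: $49,756 × 5/28 = $8,885. Book value $31,370.
Year 4: $49,756 × 4/28 = $7,108. Book value $24,262.
Accumulated through year 4 = $63,356 − $24,262 = $39,094.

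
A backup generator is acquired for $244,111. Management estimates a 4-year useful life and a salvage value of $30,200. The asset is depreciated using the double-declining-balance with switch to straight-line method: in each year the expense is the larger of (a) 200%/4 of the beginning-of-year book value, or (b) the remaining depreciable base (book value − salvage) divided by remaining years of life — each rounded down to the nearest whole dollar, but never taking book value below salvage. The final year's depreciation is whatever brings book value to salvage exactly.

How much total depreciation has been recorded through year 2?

$183,083

Depreciable base = $244,111 − $30,200 = $213,911.
Year 1: DB = ⌊$244,111 × 200%/4⌋ = $122,055; SL = ⌊$213,911/4⌋ = $53,477 → take DB $122,055. Book value $122,056.
Year 2: DB = ⌊$122,056 × 200%/4⌋ = $61,028; SL = ⌊$91,856/3⌋ = $30,618 → take DB $61,028. Book value $61,028.
Accumulated through year 2 = $244,111 − $61,028 = $183,083.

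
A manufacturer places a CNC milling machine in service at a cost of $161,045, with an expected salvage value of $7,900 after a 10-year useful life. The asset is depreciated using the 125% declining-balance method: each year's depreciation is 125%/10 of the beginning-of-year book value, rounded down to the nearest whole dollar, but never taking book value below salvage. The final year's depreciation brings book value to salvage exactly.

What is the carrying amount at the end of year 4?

$94,403

Depreciable base = $161,045 − $7,900 = $153,145.
Year 1: ⌊$161,045 × 125%/10⌋ = $20,130. Book value $140,915.
Year 2: ⌊$140,915 × 125%/10⌋ = $17,614. Book value $123,301.
Year 3: ⌊$123,301 × 125%/10⌋ = $15,412. Book value $107,889.
Year 4: ⌊$107,889 × 125%/10⌋ = $13,486. Book value $94,403.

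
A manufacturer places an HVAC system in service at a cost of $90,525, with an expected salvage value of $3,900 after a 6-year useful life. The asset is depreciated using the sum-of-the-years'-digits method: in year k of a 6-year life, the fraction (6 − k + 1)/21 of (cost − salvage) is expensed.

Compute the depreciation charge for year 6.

Depreciable base = $90,525 − $3,900 = $86,625.
Sum of the years' digits = 6+5+4+3+2+1 = 21.
Year 1: $86,625 × 6/21 = $24,750. Book value $65,775.
Year 2: $86,625 × 5/21 = $20,625. Book value $45,150.
Year 3: $86,625 × 4/21 = $16,500. Book value $28,650.
Year 4: $86,625 × 3/21 = $12,375. Book value $16,275.
Year 5: $86,625 × 2/21 = $8,250. Book value $8,025.
Year 6: $86,625 × 1/21 = $4,125. Book value $3,900.

$4,125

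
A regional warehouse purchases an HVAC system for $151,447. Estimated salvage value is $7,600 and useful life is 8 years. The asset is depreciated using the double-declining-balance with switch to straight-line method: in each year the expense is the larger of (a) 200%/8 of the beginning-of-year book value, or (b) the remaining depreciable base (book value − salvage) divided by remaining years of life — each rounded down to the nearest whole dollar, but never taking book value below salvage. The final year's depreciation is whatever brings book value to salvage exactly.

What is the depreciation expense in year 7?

$9,447

Depreciable base = $151,447 − $7,600 = $143,847.
Year 1: DB = ⌊$151,447 × 200%/8⌋ = $37,861; SL = ⌊$143,847/8⌋ = $17,980 → take DB $37,861. Book value $113,586.
Year 2: DB = ⌊$113,586 × 200%/8⌋ = $28,396; SL = ⌊$105,986/7⌋ = $15,140 → take DB $28,396. Book value $85,190.
Year 3: DB = ⌊$85,190 × 200%/8⌋ = $21,297; SL = ⌊$77,590/6⌋ = $12,931 → take DB $21,297. Book value $63,893.
Year 4: DB = ⌊$63,893 × 200%/8⌋ = $15,973; SL = ⌊$56,293/5⌋ = $11,258 → take DB $15,973. Book value $47,920.
Year 5: DB = ⌊$47,920 × 200%/8⌋ = $11,980; SL = ⌊$40,320/4⌋ = $10,080 → take DB $11,980. Book value $35,940.
Year 6: DB = ⌊$35,940 × 200%/8⌋ = $8,985; SL = ⌊$28,340/3⌋ = $9,446 → take SL $9,446. Book value $26,494.
Year 7: DB = ⌊$26,494 × 200%/8⌋ = $6,623; SL = ⌊$18,894/2⌋ = $9,447 → take SL $9,447. Book value $17,047.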